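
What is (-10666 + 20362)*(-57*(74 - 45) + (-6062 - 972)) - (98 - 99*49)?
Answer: -84224399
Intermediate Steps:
(-10666 + 20362)*(-57*(74 - 45) + (-6062 - 972)) - (98 - 99*49) = 9696*(-57*29 - 7034) - (98 - 4851) = 9696*(-1653 - 7034) - 1*(-4753) = 9696*(-8687) + 4753 = -84229152 + 4753 = -84224399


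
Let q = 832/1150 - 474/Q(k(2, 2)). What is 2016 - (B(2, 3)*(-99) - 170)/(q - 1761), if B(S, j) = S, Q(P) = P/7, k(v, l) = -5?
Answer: 1271055824/630589 ≈ 2015.7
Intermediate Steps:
Q(P) = P/7 (Q(P) = P*(⅐) = P/7)
q = 381986/575 (q = 832/1150 - 474/((⅐)*(-5)) = 832*(1/1150) - 474/(-5/7) = 416/575 - 474*(-7/5) = 416/575 + 3318/5 = 381986/575 ≈ 664.32)
2016 - (B(2, 3)*(-99) - 170)/(q - 1761) = 2016 - (2*(-99) - 170)/(381986/575 - 1761) = 2016 - (-198 - 170)/(-630589/575) = 2016 - (-368)*(-575)/630589 = 2016 - 1*211600/630589 = 2016 - 211600/630589 = 1271055824/630589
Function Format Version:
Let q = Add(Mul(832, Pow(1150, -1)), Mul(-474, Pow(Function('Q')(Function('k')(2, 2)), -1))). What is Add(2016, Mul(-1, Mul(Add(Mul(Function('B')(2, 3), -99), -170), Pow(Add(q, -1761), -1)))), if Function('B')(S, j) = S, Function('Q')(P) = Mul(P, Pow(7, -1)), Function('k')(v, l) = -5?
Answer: Rational(1271055824, 630589) ≈ 2015.7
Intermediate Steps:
Function('Q')(P) = Mul(Rational(1, 7), P) (Function('Q')(P) = Mul(P, Rational(1, 7)) = Mul(Rational(1, 7), P))
q = Rational(381986, 575) (q = Add(Mul(832, Pow(1150, -1)), Mul(-474, Pow(Mul(Rational(1, 7), -5), -1))) = Add(Mul(832, Rational(1, 1150)), Mul(-474, Pow(Rational(-5, 7), -1))) = Add(Rational(416, 575), Mul(-474, Rational(-7, 5))) = Add(Rational(416, 575), Rational(3318, 5)) = Rational(381986, 575) ≈ 664.32)
Add(2016, Mul(-1, Mul(Add(Mul(Function('B')(2, 3), -99), -170), Pow(Add(q, -1761), -1)))) = Add(2016, Mul(-1, Mul(Add(Mul(2, -99), -170), Pow(Add(Rational(381986, 575), -1761), -1)))) = Add(2016, Mul(-1, Mul(Add(-198, -170), Pow(Rational(-630589, 575), -1)))) = Add(2016, Mul(-1, Mul(-368, Rational(-575, 630589)))) = Add(2016, Mul(-1, Rational(211600, 630589))) = Add(2016, Rational(-211600, 630589)) = Rational(1271055824, 630589)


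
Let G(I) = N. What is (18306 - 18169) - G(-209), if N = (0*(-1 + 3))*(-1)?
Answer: 137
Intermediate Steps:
N = 0 (N = (0*2)*(-1) = 0*(-1) = 0)
G(I) = 0
(18306 - 18169) - G(-209) = (18306 - 18169) - 1*0 = 137 + 0 = 137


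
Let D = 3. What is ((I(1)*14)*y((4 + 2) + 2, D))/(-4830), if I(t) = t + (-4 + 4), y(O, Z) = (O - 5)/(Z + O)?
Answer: -1/1265 ≈ -0.00079051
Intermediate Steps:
y(O, Z) = (-5 + O)/(O + Z)
I(t) = t (I(t) = t + 0 = t)
((I(1)*14)*y((4 + 2) + 2, D))/(-4830) = ((1*14)*((-5 + ((4 + 2) + 2))/(((4 + 2) + 2) + 3)))/(-4830) = (14*((-5 + (6 + 2))/((6 + 2) + 3)))*(-1/4830) = (14*((-5 + 8)/(8 + 3)))*(-1/4830) = (14*(3/11))*(-1/4830) = (42/11)*(-1/4830) = -1/1265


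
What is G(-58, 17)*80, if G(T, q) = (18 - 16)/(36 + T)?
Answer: -80/11 ≈ -7.2727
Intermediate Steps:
G(T, q) = 2/(36 + T)
G(-58, 17)*80 = (2/(36 - 58))*80 = (2/(-22))*80 = (2*(-1/22))*80 = -1/11*80 = -80/11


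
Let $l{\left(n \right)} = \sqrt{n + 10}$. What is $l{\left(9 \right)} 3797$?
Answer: $3797 \sqrt{19} \approx 16551.0$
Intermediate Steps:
$l{\left(n \right)} = \sqrt{10 + n}$
$l{\left(9 \right)} 3797 = \sqrt{10 + 9} \cdot 3797 = \sqrt{19} \cdot 3797 = 3797 \sqrt{19}$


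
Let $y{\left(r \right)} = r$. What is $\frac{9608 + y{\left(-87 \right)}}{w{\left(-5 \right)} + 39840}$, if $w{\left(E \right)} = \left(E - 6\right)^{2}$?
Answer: $\frac{9521}{39961} \approx 0.23826$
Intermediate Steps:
$w{\left(E \right)} = \left(-6 + E\right)^{2}$
$\frac{9608 + y{\left(-87 \right)}}{w{\left(-5 \right)} + 39840} = \frac{9608 - 87}{\left(-6 - 5\right)^{2} + 39840} = \frac{9521}{\left(-11\right)^{2} + 39840} = \frac{9521}{121 + 39840} = \frac{9521}{39961}$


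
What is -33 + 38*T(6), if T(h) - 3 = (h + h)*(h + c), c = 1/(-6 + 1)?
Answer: 13629/5 ≈ 2725.8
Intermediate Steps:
c = -⅕ (c = 1/(-5) = -⅕ ≈ -0.20000)
T(h) = 3 + 2*h*(-⅕ + h) (T(h) = 3 + (h + h)*(h - ⅕) = 3 + (2*h)*(-⅕ + h) = 3 + 2*h*(-⅕ + h))
-33 + 38*T(6) = -33 + 38*(3 + 2*6² - ⅖*6) = -33 + 38*(3 + 2*36 - 12/5) = -33 + 38*(3 + 72 - 12/5) = -33 + 38*(363/5) = -33 + 13794/5 = 13629/5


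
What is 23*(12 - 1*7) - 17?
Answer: 98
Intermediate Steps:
23*(12 - 1*7) - 17 = 23*(12 - 7) - 17 = 23*5 - 17 = 115 - 17 = 98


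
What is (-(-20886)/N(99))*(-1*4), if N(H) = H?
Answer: -27848/33 ≈ -843.88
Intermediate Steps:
(-(-20886)/N(99))*(-1*4) = (-(-20886)/99)*(-1*4) = -(-20886)/99*(-4) = -1*(-6962/33)*(-4) = (6962/33)*(-4) = -27848/33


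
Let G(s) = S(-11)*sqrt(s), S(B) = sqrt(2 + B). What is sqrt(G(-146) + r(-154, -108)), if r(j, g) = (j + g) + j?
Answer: sqrt(-416 - 3*sqrt(146)) ≈ 21.266*I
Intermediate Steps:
r(j, g) = g + 2*j (r(j, g) = (g + j) + j = g + 2*j)
G(s) = 3*I*sqrt(s) (G(s) = sqrt(2 - 11)*sqrt(s) = sqrt(-9)*sqrt(s) = (3*I)*sqrt(s) = 3*I*sqrt(s))
sqrt(G(-146) + r(-154, -108)) = sqrt(3*I*sqrt(-146) + (-108 + 2*(-154))) = sqrt(3*I*(I*sqrt(146)) + (-108 - 308)) = sqrt(-3*sqrt(146) - 416) = sqrt(-416 - 3*sqrt(146))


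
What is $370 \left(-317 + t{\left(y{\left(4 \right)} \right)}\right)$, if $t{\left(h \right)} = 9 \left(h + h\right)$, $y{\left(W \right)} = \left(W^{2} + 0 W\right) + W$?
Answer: $15910$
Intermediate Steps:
$y{\left(W \right)} = W + W^{2}$ ($y{\left(W \right)} = \left(W^{2} + 0\right) + W = W^{2} + W = W + W^{2}$)
$t{\left(h \right)} = 18 h$ ($t{\left(h \right)} = 9 \cdot 2 h = 18 h$)
$370 \left(-317 + t{\left(y{\left(4 \right)} \right)}\right) = 370 \left(-317 + 18 \cdot 4 \left(1 + 4\right)\right) = 370 \left(-317 + 18 \cdot 4 \cdot 5\right) = 370 \left(-317 + 18 \cdot 20\right) = 370 \left(-317 + 360\right) = 370 \cdot 43 = 15910$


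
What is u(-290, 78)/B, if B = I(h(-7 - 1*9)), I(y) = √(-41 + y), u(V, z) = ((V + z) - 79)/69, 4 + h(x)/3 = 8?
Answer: 97*I*√29/667 ≈ 0.78315*I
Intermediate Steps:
h(x) = 12 (h(x) = -12 + 3*8 = -12 + 24 = 12)
u(V, z) = -79/69 + V/69 + z/69 (u(V, z) = (-79 + V + z)*(1/69) = -79/69 + V/69 + z/69)
B = I*√29 (B = √(-41 + 12) = √(-29) = I*√29 ≈ 5.3852*I)
u(-290, 78)/B = (-79/69 + (1/69)*(-290) + (1/69)*78)/((I*√29)) = (-79/69 - 290/69 + 26/23)*(-I*√29/29) = -(-97)*I*√29/667 = 97*I*√29/667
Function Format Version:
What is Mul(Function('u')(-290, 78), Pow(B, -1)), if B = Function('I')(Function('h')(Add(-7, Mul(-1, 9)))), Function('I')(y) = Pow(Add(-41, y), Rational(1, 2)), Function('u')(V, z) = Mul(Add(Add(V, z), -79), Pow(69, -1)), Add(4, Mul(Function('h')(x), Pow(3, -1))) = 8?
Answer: Mul(Rational(97, 667), I, Pow(29, Rational(1, 2))) ≈ Mul(0.78315, I)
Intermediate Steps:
Function('h')(x) = 12 (Function('h')(x) = Add(-12, Mul(3, 8)) = Add(-12, 24) = 12)
Function('u')(V, z) = Add(Rational(-79, 69), Mul(Rational(1, 69), V), Mul(Rational(1, 69), z)) (Function('u')(V, z) = Mul(Add(-79, V, z), Rational(1, 69)) = Add(Rational(-79, 69), Mul(Rational(1, 69), V), Mul(Rational(1, 69), z)))
B = Mul(I, Pow(29, Rational(1, 2))) (B = Pow(Add(-41, 12), Rational(1, 2)) = Pow(-29, Rational(1, 2)) = Mul(I, Pow(29, Rational(1, 2))) ≈ Mul(5.3852, I))
Mul(Function('u')(-290, 78), Pow(B, -1)) = Mul(Add(Rational(-79, 69), Mul(Rational(1, 69), -290), Mul(Rational(1, 69), 78)), Pow(Mul(I, Pow(29, Rational(1, 2))), -1)) = Mul(Add(Rational(-79, 69), Rational(-290, 69), Rational(26, 23)), Mul(Rational(-1, 29), I, Pow(29, Rational(1, 2)))) = Mul(Rational(-97, 23), Mul(Rational(-1, 29), I, Pow(29, Rational(1, 2)))) = Mul(Rational(97, 667), I, Pow(29, Rational(1, 2)))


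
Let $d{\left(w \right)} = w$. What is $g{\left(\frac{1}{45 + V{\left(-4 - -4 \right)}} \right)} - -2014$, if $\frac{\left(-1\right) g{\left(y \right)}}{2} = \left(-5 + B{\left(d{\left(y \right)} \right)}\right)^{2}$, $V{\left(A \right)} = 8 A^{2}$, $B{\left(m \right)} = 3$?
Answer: $2006$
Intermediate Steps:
$g{\left(y \right)} = -8$ ($g{\left(y \right)} = - 2 \left(-5 + 3\right)^{2} = - 2 \left(-2\right)^{2} = \left(-2\right) 4 = -8$)
$g{\left(\frac{1}{45 + V{\left(-4 - -4 \right)}} \right)} - -2014 = -8 - -2014 = -8 + 2014 = 2006$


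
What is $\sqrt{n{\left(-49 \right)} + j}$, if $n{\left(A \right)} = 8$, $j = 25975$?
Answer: $3 \sqrt{2887} \approx 161.19$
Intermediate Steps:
$\sqrt{n{\left(-49 \right)} + j} = \sqrt{8 + 25975} = \sqrt{25983} = 3 \sqrt{2887}$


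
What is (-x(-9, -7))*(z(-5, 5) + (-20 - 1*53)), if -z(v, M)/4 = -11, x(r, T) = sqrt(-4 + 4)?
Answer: 0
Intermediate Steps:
x(r, T) = 0 (x(r, T) = sqrt(0) = 0)
z(v, M) = 44 (z(v, M) = -4*(-11) = 44)
(-x(-9, -7))*(z(-5, 5) + (-20 - 1*53)) = (-1*0)*(44 + (-20 - 1*53)) = 0*(44 + (-20 - 53)) = 0*(44 - 73) = 0*(-29) = 0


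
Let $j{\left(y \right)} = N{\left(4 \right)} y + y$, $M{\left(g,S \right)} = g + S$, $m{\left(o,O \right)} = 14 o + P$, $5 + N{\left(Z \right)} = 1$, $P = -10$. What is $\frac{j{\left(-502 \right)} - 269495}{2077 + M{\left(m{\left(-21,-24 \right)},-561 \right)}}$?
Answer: $- \frac{267989}{1212} \approx -221.11$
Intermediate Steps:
$N{\left(Z \right)} = -4$ ($N{\left(Z \right)} = -5 + 1 = -4$)
$m{\left(o,O \right)} = -10 + 14 o$ ($m{\left(o,O \right)} = 14 o - 10 = -10 + 14 o$)
$M{\left(g,S \right)} = S + g$
$j{\left(y \right)} = - 3 y$ ($j{\left(y \right)} = - 4 y + y = - 3 y$)
$\frac{j{\left(-502 \right)} - 269495}{2077 + M{\left(m{\left(-21,-24 \right)},-561 \right)}} = \frac{\left(-3\right) \left(-502\right) - 269495}{2077 + \left(-561 + \left(-10 + 14 \left(-21\right)\right)\right)} = \frac{1506 - 269495}{2077 - 865} = - \frac{267989}{2077 - 865} = - \frac{267989}{1212}$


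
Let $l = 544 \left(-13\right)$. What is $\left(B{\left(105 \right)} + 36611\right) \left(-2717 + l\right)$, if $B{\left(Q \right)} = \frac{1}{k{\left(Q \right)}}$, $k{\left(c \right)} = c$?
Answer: $- \frac{12543481028}{35} \approx -3.5839 \cdot 10^{8}$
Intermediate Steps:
$l = -7072$
$B{\left(Q \right)} = \frac{1}{Q}$
$\left(B{\left(105 \right)} + 36611\right) \left(-2717 + l\right) = \left(\frac{1}{105} + 36611\right) \left(-2717 - 7072\right) = \left(\frac{1}{105} + 36611\right) \left(-9789\right) = \frac{3844156}{105} \left(-9789\right) = - \frac{12543481028}{35}$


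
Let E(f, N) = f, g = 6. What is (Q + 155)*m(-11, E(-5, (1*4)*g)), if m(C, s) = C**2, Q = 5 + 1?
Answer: 19481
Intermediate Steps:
Q = 6
(Q + 155)*m(-11, E(-5, (1*4)*g)) = (6 + 155)*(-11)**2 = 161*121 = 19481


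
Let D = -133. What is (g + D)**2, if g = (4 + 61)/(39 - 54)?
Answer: 169744/9 ≈ 18860.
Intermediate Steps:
g = -13/3 (g = 65/(-15) = 65*(-1/15) = -13/3 ≈ -4.3333)
(g + D)**2 = (-13/3 - 133)**2 = (-412/3)**2 = 169744/9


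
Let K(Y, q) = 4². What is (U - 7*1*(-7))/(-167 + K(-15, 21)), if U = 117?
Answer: -166/151 ≈ -1.0993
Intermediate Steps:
K(Y, q) = 16
(U - 7*1*(-7))/(-167 + K(-15, 21)) = (117 - 7*1*(-7))/(-167 + 16) = (117 - 7*(-7))/(-151) = (117 + 49)*(-1/151) = 166*(-1/151) = -166/151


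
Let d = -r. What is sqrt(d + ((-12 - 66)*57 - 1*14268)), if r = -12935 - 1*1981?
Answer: 3*I*sqrt(422) ≈ 61.628*I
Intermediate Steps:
r = -14916 (r = -12935 - 1981 = -14916)
d = 14916 (d = -1*(-14916) = 14916)
sqrt(d + ((-12 - 66)*57 - 1*14268)) = sqrt(14916 + ((-12 - 66)*57 - 1*14268)) = sqrt(14916 + (-78*57 - 14268)) = sqrt(14916 + (-4446 - 14268)) = sqrt(14916 - 18714) = sqrt(-3798) = 3*I*sqrt(422)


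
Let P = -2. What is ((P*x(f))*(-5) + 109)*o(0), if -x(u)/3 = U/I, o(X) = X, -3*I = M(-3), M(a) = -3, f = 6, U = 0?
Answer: 0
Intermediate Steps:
I = 1 (I = -1/3*(-3) = 1)
x(u) = 0 (x(u) = -0/1 = -0 = -3*0 = 0)
((P*x(f))*(-5) + 109)*o(0) = (-2*0*(-5) + 109)*0 = (0*(-5) + 109)*0 = (0 + 109)*0 = 109*0 = 0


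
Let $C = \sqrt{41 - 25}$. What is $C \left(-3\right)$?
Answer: $-12$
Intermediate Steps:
$C = 4$ ($C = \sqrt{16} = 4$)
$C \left(-3\right) = 4 \left(-3\right) = -12$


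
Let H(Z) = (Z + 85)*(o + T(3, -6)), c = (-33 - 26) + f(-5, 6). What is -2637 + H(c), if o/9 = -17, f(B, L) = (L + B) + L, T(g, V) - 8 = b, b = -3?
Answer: -7521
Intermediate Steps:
T(g, V) = 5 (T(g, V) = 8 - 3 = 5)
f(B, L) = B + 2*L (f(B, L) = (B + L) + L = B + 2*L)
o = -153 (o = 9*(-17) = -153)
c = -52 (c = (-33 - 26) + (-5 + 2*6) = -59 + (-5 + 12) = -59 + 7 = -52)
H(Z) = -12580 - 148*Z (H(Z) = (Z + 85)*(-153 + 5) = (85 + Z)*(-148) = -12580 - 148*Z)
-2637 + H(c) = -2637 + (-12580 - 148*(-52)) = -2637 + (-12580 + 7696) = -2637 - 4884 = -7521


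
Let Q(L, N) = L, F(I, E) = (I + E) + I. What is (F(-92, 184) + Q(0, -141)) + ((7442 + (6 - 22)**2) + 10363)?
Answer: 18061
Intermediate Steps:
F(I, E) = E + 2*I (F(I, E) = (E + I) + I = E + 2*I)
(F(-92, 184) + Q(0, -141)) + ((7442 + (6 - 22)**2) + 10363) = ((184 + 2*(-92)) + 0) + ((7442 + (6 - 22)**2) + 10363) = ((184 - 184) + 0) + ((7442 + (-16)**2) + 10363) = (0 + 0) + ((7442 + 256) + 10363) = 0 + (7698 + 10363) = 0 + 18061 = 18061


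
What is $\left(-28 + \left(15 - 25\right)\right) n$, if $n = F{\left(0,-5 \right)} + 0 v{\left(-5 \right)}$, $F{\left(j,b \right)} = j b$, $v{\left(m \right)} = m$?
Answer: $0$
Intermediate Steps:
$F{\left(j,b \right)} = b j$
$n = 0$ ($n = \left(-5\right) 0 + 0 \left(-5\right) = 0 + 0 = 0$)
$\left(-28 + \left(15 - 25\right)\right) n = \left(-28 + \left(15 - 25\right)\right) 0 = \left(-28 - 10\right) 0 = \left(-38\right) 0 = 0$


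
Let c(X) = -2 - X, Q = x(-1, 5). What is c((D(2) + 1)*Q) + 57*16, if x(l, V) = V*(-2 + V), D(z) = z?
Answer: 865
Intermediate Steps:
Q = 15 (Q = 5*(-2 + 5) = 5*3 = 15)
c((D(2) + 1)*Q) + 57*16 = (-2 - (2 + 1)*15) + 57*16 = (-2 - 3*15) + 912 = (-2 - 1*45) + 912 = (-2 - 45) + 912 = -47 + 912 = 865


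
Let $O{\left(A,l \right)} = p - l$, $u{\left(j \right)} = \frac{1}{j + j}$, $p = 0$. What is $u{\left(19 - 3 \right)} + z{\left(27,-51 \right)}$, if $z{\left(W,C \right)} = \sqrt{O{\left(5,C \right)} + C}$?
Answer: $\frac{1}{32} \approx 0.03125$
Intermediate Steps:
$u{\left(j \right)} = \frac{1}{2 j}$
$O{\left(A,l \right)} = - l$ ($O{\left(A,l \right)} = 0 - l = - l$)
$z{\left(W,C \right)} = 0$ ($z{\left(W,C \right)} = \sqrt{- C + C} = \sqrt{0} = 0$)
$u{\left(19 - 3 \right)} + z{\left(27,-51 \right)} = \frac{1}{2 \left(19 - 3\right)} + 0 = \frac{1}{2 \cdot 16} + 0 = \frac{1}{2} \cdot \frac{1}{16} + 0 = \frac{1}{32} + 0 = \frac{1}{32}$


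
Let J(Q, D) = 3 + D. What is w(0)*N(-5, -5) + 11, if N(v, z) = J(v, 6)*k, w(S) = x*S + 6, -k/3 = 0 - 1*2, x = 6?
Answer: 335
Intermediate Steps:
k = 6 (k = -3*(0 - 1*2) = -3*(0 - 2) = -3*(-2) = 6)
w(S) = 6 + 6*S (w(S) = 6*S + 6 = 6 + 6*S)
N(v, z) = 54 (N(v, z) = (3 + 6)*6 = 9*6 = 54)
w(0)*N(-5, -5) + 11 = (6 + 6*0)*54 + 11 = (6 + 0)*54 + 11 = 6*54 + 11 = 324 + 11 = 335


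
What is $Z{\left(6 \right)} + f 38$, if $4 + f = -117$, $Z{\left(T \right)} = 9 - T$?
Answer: $-4595$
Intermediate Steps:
$f = -121$ ($f = -4 - 117 = -121$)
$Z{\left(6 \right)} + f 38 = \left(9 - 6\right) - 4598 = 3 - 4598 = -4595$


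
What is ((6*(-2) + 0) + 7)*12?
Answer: -60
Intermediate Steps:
((6*(-2) + 0) + 7)*12 = ((-12 + 0) + 7)*12 = (-12 + 7)*12 = -5*12 = -60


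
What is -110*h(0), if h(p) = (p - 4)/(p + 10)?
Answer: 44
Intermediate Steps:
h(p) = (-4 + p)/(10 + p)
-110*h(0) = -110*(-4 + 0)/(10 + 0) = -110*(-4)/10 = -11*(-4) = -110*(-⅖) = 44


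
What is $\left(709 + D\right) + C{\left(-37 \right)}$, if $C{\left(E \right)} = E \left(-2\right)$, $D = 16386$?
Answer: $17169$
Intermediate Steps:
$C{\left(E \right)} = - 2 E$
$\left(709 + D\right) + C{\left(-37 \right)} = \left(709 + 16386\right) - -74 = 17095 + 74 = 17169$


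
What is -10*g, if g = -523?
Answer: 5230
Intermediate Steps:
-10*g = -10*(-523) = 5230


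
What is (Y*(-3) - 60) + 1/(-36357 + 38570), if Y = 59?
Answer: -524480/2213 ≈ -237.00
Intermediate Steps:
(Y*(-3) - 60) + 1/(-36357 + 38570) = (59*(-3) - 60) + 1/(-36357 + 38570) = (-177 - 60) + 1/2213 = -237 + 1/2213 = -524480/2213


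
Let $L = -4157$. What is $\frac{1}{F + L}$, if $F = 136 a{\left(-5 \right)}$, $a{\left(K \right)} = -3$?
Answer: $- \frac{1}{4565} \approx -0.00021906$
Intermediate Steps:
$F = -408$ ($F = 136 \left(-3\right) = -408$)
$\frac{1}{F + L} = \frac{1}{-408 - 4157} = \frac{1}{-4565} = - \frac{1}{4565}$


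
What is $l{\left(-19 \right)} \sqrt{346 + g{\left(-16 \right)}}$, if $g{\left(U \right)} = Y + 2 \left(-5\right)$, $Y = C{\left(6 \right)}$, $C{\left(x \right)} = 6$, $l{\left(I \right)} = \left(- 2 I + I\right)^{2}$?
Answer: $1083 \sqrt{38} \approx 6676.1$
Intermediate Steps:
$l{\left(I \right)} = I^{2}$ ($l{\left(I \right)} = \left(- I\right)^{2} = I^{2}$)
$Y = 6$
$g{\left(U \right)} = -4$ ($g{\left(U \right)} = 6 + 2 \left(-5\right) = 6 - 10 = -4$)
$l{\left(-19 \right)} \sqrt{346 + g{\left(-16 \right)}} = \left(-19\right)^{2} \sqrt{346 - 4} = 361 \sqrt{342} = 361 \cdot 3 \sqrt{38} = 1083 \sqrt{38}$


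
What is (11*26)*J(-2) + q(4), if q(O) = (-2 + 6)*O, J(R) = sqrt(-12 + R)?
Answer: 16 + 286*I*sqrt(14) ≈ 16.0 + 1070.1*I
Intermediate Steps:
q(O) = 4*O
(11*26)*J(-2) + q(4) = (11*26)*sqrt(-12 - 2) + 4*4 = 286*sqrt(-14) + 16 = 286*(I*sqrt(14)) + 16 = 286*I*sqrt(14) + 16 = 16 + 286*I*sqrt(14)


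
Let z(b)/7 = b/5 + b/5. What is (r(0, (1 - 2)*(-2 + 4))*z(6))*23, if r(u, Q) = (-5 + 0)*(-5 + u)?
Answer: 9660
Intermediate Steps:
z(b) = 14*b/5 (z(b) = 7*(b/5 + b/5) = 7*(2*b/5) = 14*b/5)
r(u, Q) = 25 - 5*u (r(u, Q) = -5*(-5 + u) = 25 - 5*u)
(r(0, (1 - 2)*(-2 + 4))*z(6))*23 = ((25 - 5*0)*((14/5)*6))*23 = ((25 + 0)*(84/5))*23 = (25*(84/5))*23 = 420*23 = 9660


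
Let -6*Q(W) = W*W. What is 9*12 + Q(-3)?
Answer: 213/2 ≈ 106.50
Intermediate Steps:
Q(W) = -W**2/6 (Q(W) = -W*W/6 = -W**2/6)
9*12 + Q(-3) = 9*12 - 1/6*(-3)**2 = 108 - 1/6*9 = 108 - 3/2 = 213/2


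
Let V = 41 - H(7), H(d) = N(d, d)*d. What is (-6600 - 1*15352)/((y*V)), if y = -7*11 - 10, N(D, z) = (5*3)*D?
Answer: -10976/30189 ≈ -0.36358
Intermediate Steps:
N(D, z) = 15*D
H(d) = 15*d² (H(d) = (15*d)*d = 15*d²)
y = -87 (y = -77 - 10 = -87)
V = -694 (V = 41 - 15*7² = 41 - 15*49 = 41 - 1*735 = 41 - 735 = -694)
(-6600 - 1*15352)/((y*V)) = (-6600 - 1*15352)/((-87*(-694))) = (-6600 - 15352)/60378 = -21952*1/60378 = -10976/30189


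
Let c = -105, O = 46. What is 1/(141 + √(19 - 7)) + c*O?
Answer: -31989043/6623 - 2*√3/19869 ≈ -4830.0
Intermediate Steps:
1/(141 + √(19 - 7)) + c*O = 1/(141 + √(19 - 7)) - 105*46 = 1/(141 + √12) - 4830 = 1/(141 + 2*√3) - 4830 = -4830 + 1/(141 + 2*√3)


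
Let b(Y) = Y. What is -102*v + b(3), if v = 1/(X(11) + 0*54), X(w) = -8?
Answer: 63/4 ≈ 15.750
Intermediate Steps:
v = -1/8 (v = 1/(-8 + 0*54) = 1/(-8 + 0) = 1/(-8) = -1/8 ≈ -0.12500)
-102*v + b(3) = -102*(-1/8) + 3 = 51/4 + 3 = 63/4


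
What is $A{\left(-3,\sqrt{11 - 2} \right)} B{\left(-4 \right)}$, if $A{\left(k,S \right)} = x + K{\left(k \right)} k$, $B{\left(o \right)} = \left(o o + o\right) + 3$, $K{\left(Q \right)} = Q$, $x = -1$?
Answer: $120$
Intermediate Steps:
$B{\left(o \right)} = 3 + o + o^{2}$ ($B{\left(o \right)} = \left(o^{2} + o\right) + 3 = \left(o + o^{2}\right) + 3 = 3 + o + o^{2}$)
$A{\left(k,S \right)} = -1 + k^{2}$ ($A{\left(k,S \right)} = -1 + k k = -1 + k^{2}$)
$A{\left(-3,\sqrt{11 - 2} \right)} B{\left(-4 \right)} = \left(-1 + \left(-3\right)^{2}\right) \left(3 - 4 + \left(-4\right)^{2}\right) = \left(-1 + 9\right) \left(3 - 4 + 16\right) = 8 \cdot 15 = 120$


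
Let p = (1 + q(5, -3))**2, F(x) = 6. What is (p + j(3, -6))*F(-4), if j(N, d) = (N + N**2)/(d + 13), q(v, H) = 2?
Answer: 450/7 ≈ 64.286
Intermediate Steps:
p = 9 (p = (1 + 2)**2 = 3**2 = 9)
j(N, d) = (N + N**2)/(13 + d)
(p + j(3, -6))*F(-4) = (9 + 3*(1 + 3)/(13 - 6))*6 = (9 + 3*4/7)*6 = (9 + 3*(1/7)*4)*6 = (9 + 12/7)*6 = (75/7)*6 = 450/7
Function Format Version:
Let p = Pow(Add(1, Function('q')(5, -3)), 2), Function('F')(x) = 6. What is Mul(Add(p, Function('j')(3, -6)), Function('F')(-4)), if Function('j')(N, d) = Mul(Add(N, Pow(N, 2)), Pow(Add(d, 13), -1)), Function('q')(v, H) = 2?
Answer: Rational(450, 7) ≈ 64.286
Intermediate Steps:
p = 9 (p = Pow(Add(1, 2), 2) = Pow(3, 2) = 9)
Function('j')(N, d) = Mul(Pow(Add(13, d), -1), Add(N, Pow(N, 2))) (Function('j')(N, d) = Mul(Add(N, Pow(N, 2)), Pow(Add(13, d), -1)) = Mul(Pow(Add(13, d), -1), Add(N, Pow(N, 2))))
Mul(Add(p, Function('j')(3, -6)), Function('F')(-4)) = Mul(Add(9, Mul(3, Pow(Add(13, -6), -1), Add(1, 3))), 6) = Mul(Add(9, Mul(3, Pow(7, -1), 4)), 6) = Mul(Add(9, Mul(3, Rational(1, 7), 4)), 6) = Mul(Add(9, Rational(12, 7)), 6) = Mul(Rational(75, 7), 6) = Rational(450, 7)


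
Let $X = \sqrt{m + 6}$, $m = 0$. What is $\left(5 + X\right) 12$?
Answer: $60 + 12 \sqrt{6} \approx 89.394$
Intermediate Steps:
$X = \sqrt{6}$ ($X = \sqrt{0 + 6} = \sqrt{6} \approx 2.4495$)
$\left(5 + X\right) 12 = \left(5 + \sqrt{6}\right) 12 = 60 + 12 \sqrt{6}$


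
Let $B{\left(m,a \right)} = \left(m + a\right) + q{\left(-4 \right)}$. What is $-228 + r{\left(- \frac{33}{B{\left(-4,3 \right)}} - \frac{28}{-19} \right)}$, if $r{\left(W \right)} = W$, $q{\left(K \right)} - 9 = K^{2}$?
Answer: $- \frac{34641}{152} \approx -227.9$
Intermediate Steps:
$q{\left(K \right)} = 9 + K^{2}$
$B{\left(m,a \right)} = 25 + a + m$ ($B{\left(m,a \right)} = \left(m + a\right) + \left(9 + \left(-4\right)^{2}\right) = \left(a + m\right) + \left(9 + 16\right) = \left(a + m\right) + 25 = 25 + a + m$)
$-228 + r{\left(- \frac{33}{B{\left(-4,3 \right)}} - \frac{28}{-19} \right)} = -228 - \left(- \frac{28}{19} + \frac{33}{25 + 3 - 4}\right) = -228 - \left(- \frac{28}{19} + \frac{33}{24}\right) = -228 + \left(\left(-33\right) \frac{1}{24} + \frac{28}{19}\right) = -228 + \left(- \frac{11}{8} + \frac{28}{19}\right) = -228 + \frac{15}{152} = - \frac{34641}{152}$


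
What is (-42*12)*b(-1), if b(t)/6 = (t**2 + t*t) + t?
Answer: -3024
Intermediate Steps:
b(t) = 6*t + 12*t**2 (b(t) = 6*((t**2 + t*t) + t) = 6*((t**2 + t**2) + t) = 6*(2*t**2 + t) = 6*(t + 2*t**2) = 6*t + 12*t**2)
(-42*12)*b(-1) = (-42*12)*(6*(-1)*(1 + 2*(-1))) = -3024*(-1)*(1 - 2) = -3024*(-1)*(-1) = -504*6 = -3024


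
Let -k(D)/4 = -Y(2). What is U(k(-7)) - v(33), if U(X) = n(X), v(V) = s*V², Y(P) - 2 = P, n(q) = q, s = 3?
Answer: -3251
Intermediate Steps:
Y(P) = 2 + P
k(D) = 16 (k(D) = -(-4)*(2 + 2) = -(-4)*4 = -4*(-4) = 16)
v(V) = 3*V²
U(X) = X
U(k(-7)) - v(33) = 16 - 3*33² = 16 - 3*1089 = 16 - 1*3267 = 16 - 3267 = -3251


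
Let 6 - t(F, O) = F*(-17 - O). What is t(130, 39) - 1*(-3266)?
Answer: 10552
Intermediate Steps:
t(F, O) = 6 - F*(-17 - O)
t(130, 39) - 1*(-3266) = (6 + 17*130 + 130*39) - 1*(-3266) = (6 + 2210 + 5070) + 3266 = 7286 + 3266 = 10552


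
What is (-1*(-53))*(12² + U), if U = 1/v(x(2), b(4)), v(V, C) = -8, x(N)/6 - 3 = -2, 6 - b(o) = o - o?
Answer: 61003/8 ≈ 7625.4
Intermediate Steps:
b(o) = 6 (b(o) = 6 - (o - o) = 6 - 1*0 = 6 + 0 = 6)
x(N) = 6 (x(N) = 18 + 6*(-2) = 18 - 12 = 6)
U = -⅛ (U = 1/(-8) = -⅛ ≈ -0.12500)
(-1*(-53))*(12² + U) = (-1*(-53))*(12² - ⅛) = 53*(144 - ⅛) = 53*(1151/8) = 61003/8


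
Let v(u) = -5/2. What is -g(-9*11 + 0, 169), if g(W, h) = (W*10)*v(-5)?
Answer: -2475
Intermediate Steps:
v(u) = -5/2 (v(u) = -5*½ = -5/2)
g(W, h) = -25*W (g(W, h) = (W*10)*(-5/2) = (10*W)*(-5/2) = -25*W)
-g(-9*11 + 0, 169) = -(-25)*(-9*11 + 0) = -(-25)*(-99 + 0) = -(-25)*(-99) = -1*2475 = -2475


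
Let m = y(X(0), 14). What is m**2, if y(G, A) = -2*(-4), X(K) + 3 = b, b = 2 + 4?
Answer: 64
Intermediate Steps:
b = 6
X(K) = 3 (X(K) = -3 + 6 = 3)
y(G, A) = 8
m = 8
m**2 = 8**2 = 64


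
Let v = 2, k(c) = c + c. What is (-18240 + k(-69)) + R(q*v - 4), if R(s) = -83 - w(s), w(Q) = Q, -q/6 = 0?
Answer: -18457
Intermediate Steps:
q = 0 (q = -6*0 = 0)
k(c) = 2*c
R(s) = -83 - s
(-18240 + k(-69)) + R(q*v - 4) = (-18240 + 2*(-69)) + (-83 - (0*2 - 4)) = (-18240 - 138) + (-83 - (0 - 4)) = -18378 + (-83 - 1*(-4)) = -18378 + (-83 + 4) = -18378 - 79 = -18457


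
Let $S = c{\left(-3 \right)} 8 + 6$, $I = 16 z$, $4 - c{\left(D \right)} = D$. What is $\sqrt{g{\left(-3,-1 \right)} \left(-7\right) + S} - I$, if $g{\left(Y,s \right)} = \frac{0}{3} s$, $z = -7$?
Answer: $112 + \sqrt{62} \approx 119.87$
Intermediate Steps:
$g{\left(Y,s \right)} = 0$ ($g{\left(Y,s \right)} = 0 \cdot \frac{1}{3} s = 0 s = 0$)
$c{\left(D \right)} = 4 - D$
$I = -112$ ($I = 16 \left(-7\right) = -112$)
$S = 62$ ($S = \left(4 - -3\right) 8 + 6 = \left(4 + 3\right) 8 + 6 = 7 \cdot 8 + 6 = 56 + 6 = 62$)
$\sqrt{g{\left(-3,-1 \right)} \left(-7\right) + S} - I = \sqrt{0 \left(-7\right) + 62} - -112 = \sqrt{0 + 62} + 112 = \sqrt{62} + 112 = 112 + \sqrt{62}$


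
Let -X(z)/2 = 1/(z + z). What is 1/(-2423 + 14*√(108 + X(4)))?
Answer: -2423/5849810 - 7*√431/5849810 ≈ -0.00043904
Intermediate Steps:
X(z) = -1/z (X(z) = -2/(z + z) = -2*1/(2*z) = -1/z)
1/(-2423 + 14*√(108 + X(4))) = 1/(-2423 + 14*√(108 - 1/4)) = 1/(-2423 + 14*√(108 - 1*¼)) = 1/(-2423 + 14*√(108 - ¼)) = 1/(-2423 + 14*√(431/4)) = 1/(-2423 + 14*(√431/2)) = 1/(-2423 + 7*√431)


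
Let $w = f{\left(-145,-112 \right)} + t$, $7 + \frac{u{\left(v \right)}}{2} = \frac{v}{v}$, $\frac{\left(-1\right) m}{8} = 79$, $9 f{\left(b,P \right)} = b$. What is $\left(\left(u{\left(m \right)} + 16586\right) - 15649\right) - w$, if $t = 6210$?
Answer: $- \frac{47420}{9} \approx -5268.9$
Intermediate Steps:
$f{\left(b,P \right)} = \frac{b}{9}$
$m = -632$ ($m = \left(-8\right) 79 = -632$)
$u{\left(v \right)} = -12$ ($u{\left(v \right)} = -14 + 2 \frac{v}{v} = -14 + 2 \cdot 1 = -14 + 2 = -12$)
$w = \frac{55745}{9}$ ($w = \frac{1}{9} \left(-145\right) + 6210 = - \frac{145}{9} + 6210 = \frac{55745}{9} \approx 6193.9$)
$\left(\left(u{\left(m \right)} + 16586\right) - 15649\right) - w = \left(\left(-12 + 16586\right) - 15649\right) - \frac{55745}{9} = \left(16574 - 15649\right) - \frac{55745}{9} = 925 - \frac{55745}{9} = - \frac{47420}{9}$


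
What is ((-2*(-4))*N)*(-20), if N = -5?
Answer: 800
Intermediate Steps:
((-2*(-4))*N)*(-20) = (-2*(-4)*(-5))*(-20) = (8*(-5))*(-20) = -40*(-20) = 800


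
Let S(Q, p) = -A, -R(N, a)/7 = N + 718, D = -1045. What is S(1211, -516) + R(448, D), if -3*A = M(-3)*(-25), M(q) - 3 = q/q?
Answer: -24586/3 ≈ -8195.3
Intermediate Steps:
M(q) = 4 (M(q) = 3 + q/q = 3 + 1 = 4)
A = 100/3 (A = -4*(-25)/3 = -1/3*(-100) = 100/3 ≈ 33.333)
R(N, a) = -5026 - 7*N (R(N, a) = -7*(N + 718) = -7*(718 + N) = -5026 - 7*N)
S(Q, p) = -100/3 (S(Q, p) = -1*100/3 = -100/3)
S(1211, -516) + R(448, D) = -100/3 + (-5026 - 7*448) = -100/3 + (-5026 - 3136) = -100/3 - 8162 = -24586/3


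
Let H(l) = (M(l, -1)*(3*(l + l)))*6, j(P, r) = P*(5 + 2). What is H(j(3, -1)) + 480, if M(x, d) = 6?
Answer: 5016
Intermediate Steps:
j(P, r) = 7*P (j(P, r) = P*7 = 7*P)
H(l) = 216*l (H(l) = (6*(3*(l + l)))*6 = (6*(3*(2*l)))*6 = (6*(6*l))*6 = (36*l)*6 = 216*l)
H(j(3, -1)) + 480 = 216*(7*3) + 480 = 216*21 + 480 = 4536 + 480 = 5016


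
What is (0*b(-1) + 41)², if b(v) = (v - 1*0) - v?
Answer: 1681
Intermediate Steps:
b(v) = 0 (b(v) = (v + 0) - v = v - v = 0)
(0*b(-1) + 41)² = (0*0 + 41)² = (0 + 41)² = 41² = 1681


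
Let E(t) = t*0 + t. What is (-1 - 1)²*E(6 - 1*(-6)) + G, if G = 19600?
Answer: 19648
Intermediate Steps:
E(t) = t (E(t) = 0 + t = t)
(-1 - 1)²*E(6 - 1*(-6)) + G = (-1 - 1)²*(6 - 1*(-6)) + 19600 = (-2)²*(6 + 6) + 19600 = 4*12 + 19600 = 48 + 19600 = 19648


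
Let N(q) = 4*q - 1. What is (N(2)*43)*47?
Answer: 14147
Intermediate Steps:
N(q) = -1 + 4*q
(N(2)*43)*47 = ((-1 + 4*2)*43)*47 = ((-1 + 8)*43)*47 = (7*43)*47 = 301*47 = 14147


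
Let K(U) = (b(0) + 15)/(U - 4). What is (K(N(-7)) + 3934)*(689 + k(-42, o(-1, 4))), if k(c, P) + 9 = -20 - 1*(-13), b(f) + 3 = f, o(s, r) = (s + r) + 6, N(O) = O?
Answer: 29115326/11 ≈ 2.6468e+6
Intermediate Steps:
o(s, r) = 6 + r + s (o(s, r) = (r + s) + 6 = 6 + r + s)
b(f) = -3 + f
k(c, P) = -16 (k(c, P) = -9 + (-20 - 1*(-13)) = -9 + (-20 + 13) = -9 - 7 = -16)
K(U) = 12/(-4 + U) (K(U) = ((-3 + 0) + 15)/(U - 4) = (-3 + 15)/(-4 + U) = 12/(-4 + U))
(K(N(-7)) + 3934)*(689 + k(-42, o(-1, 4))) = (12/(-4 - 7) + 3934)*(689 - 16) = (12/(-11) + 3934)*673 = (12*(-1/11) + 3934)*673 = (-12/11 + 3934)*673 = (43262/11)*673 = 29115326/11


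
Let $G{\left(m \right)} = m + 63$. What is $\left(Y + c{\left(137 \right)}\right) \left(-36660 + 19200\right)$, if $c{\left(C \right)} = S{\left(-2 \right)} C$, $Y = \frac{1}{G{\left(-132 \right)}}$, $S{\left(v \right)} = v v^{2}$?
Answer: $\frac{440137500}{23} \approx 1.9136 \cdot 10^{7}$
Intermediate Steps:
$S{\left(v \right)} = v^{3}$
$G{\left(m \right)} = 63 + m$
$Y = - \frac{1}{69}$ ($Y = \frac{1}{63 - 132} = \frac{1}{-69} = - \frac{1}{69} \approx -0.014493$)
$c{\left(C \right)} = - 8 C$ ($c{\left(C \right)} = \left(-2\right)^{3} C = - 8 C$)
$\left(Y + c{\left(137 \right)}\right) \left(-36660 + 19200\right) = \left(- \frac{1}{69} - 1096\right) \left(-36660 + 19200\right) = \left(- \frac{1}{69} - 1096\right) \left(-17460\right) = \left(- \frac{75625}{69}\right) \left(-17460\right) = \frac{440137500}{23}$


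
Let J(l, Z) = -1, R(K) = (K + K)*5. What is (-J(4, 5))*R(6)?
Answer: 60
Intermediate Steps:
R(K) = 10*K (R(K) = (2*K)*5 = 10*K)
(-J(4, 5))*R(6) = (-1*(-1))*(10*6) = 1*60 = 60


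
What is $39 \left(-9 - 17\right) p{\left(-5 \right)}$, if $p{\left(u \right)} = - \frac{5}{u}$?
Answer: $-1014$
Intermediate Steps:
$39 \left(-9 - 17\right) p{\left(-5 \right)} = 39 \left(-9 - 17\right) \left(- \frac{5}{-5}\right) = 39 \left(-26\right) \left(\left(-5\right) \left(- \frac{1}{5}\right)\right) = \left(-1014\right) 1 = -1014$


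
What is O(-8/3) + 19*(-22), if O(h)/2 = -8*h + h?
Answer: -1142/3 ≈ -380.67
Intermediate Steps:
O(h) = -14*h (O(h) = 2*(-8*h + h) = 2*(-7*h) = -14*h)
O(-8/3) + 19*(-22) = -(-112)/3 + 19*(-22) = -(-112)/3 - 418 = -14*(-8/3) - 418 = 112/3 - 418 = -1142/3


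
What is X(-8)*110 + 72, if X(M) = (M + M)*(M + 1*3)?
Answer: 8872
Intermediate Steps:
X(M) = 2*M*(3 + M) (X(M) = (2*M)*(M + 3) = (2*M)*(3 + M) = 2*M*(3 + M))
X(-8)*110 + 72 = (2*(-8)*(3 - 8))*110 + 72 = (2*(-8)*(-5))*110 + 72 = 80*110 + 72 = 8800 + 72 = 8872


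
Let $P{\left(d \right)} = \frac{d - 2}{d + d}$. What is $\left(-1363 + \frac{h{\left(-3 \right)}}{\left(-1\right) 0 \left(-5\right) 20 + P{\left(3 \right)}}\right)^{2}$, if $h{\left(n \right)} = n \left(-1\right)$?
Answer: $1809025$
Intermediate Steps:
$h{\left(n \right)} = - n$
$P{\left(d \right)} = \frac{-2 + d}{2 d}$
$\left(-1363 + \frac{h{\left(-3 \right)}}{\left(-1\right) 0 \left(-5\right) 20 + P{\left(3 \right)}}\right)^{2} = \left(-1363 + \frac{\left(-1\right) \left(-3\right)}{\left(-1\right) 0 \left(-5\right) 20 + \frac{-2 + 3}{2 \cdot 3}}\right)^{2} = \left(-1363 + \frac{3}{0 \left(-5\right) 20 + \frac{1}{2} \cdot \frac{1}{3} \cdot 1}\right)^{2} = \left(-1363 + \frac{3}{0 \cdot 20 + \frac{1}{6}}\right)^{2} = \left(-1363 + \frac{3}{0 + \frac{1}{6}}\right)^{2} = \left(-1363 + 3 \frac{1}{\frac{1}{6}}\right)^{2} = \left(-1363 + 3 \cdot 6\right)^{2} = \left(-1363 + 18\right)^{2} = \left(-1345\right)^{2} = 1809025$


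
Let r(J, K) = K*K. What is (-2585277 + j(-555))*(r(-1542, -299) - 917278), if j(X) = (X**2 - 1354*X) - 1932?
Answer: 1264759283178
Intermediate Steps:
r(J, K) = K**2
j(X) = -1932 + X**2 - 1354*X
(-2585277 + j(-555))*(r(-1542, -299) - 917278) = (-2585277 + (-1932 + (-555)**2 - 1354*(-555)))*((-299)**2 - 917278) = (-2585277 + (-1932 + 308025 + 751470))*(89401 - 917278) = (-2585277 + 1057563)*(-827877) = -1527714*(-827877) = 1264759283178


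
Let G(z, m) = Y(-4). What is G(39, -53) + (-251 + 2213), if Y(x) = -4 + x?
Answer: 1954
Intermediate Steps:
G(z, m) = -8 (G(z, m) = -4 - 4 = -8)
G(39, -53) + (-251 + 2213) = -8 + (-251 + 2213) = -8 + 1962 = 1954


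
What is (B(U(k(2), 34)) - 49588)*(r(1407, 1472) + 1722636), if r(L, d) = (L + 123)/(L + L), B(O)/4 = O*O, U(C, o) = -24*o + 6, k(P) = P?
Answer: 2080233199615668/469 ≈ 4.4355e+12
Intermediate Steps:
U(C, o) = 6 - 24*o
B(O) = 4*O**2 (B(O) = 4*(O*O) = 4*O**2)
r(L, d) = (123 + L)/(2*L) (r(L, d) = (123 + L)/((2*L)) = (123 + L)*(1/(2*L)) = (123 + L)/(2*L))
(B(U(k(2), 34)) - 49588)*(r(1407, 1472) + 1722636) = (4*(6 - 24*34)**2 - 49588)*((1/2)*(123 + 1407)/1407 + 1722636) = (4*(6 - 816)**2 - 49588)*((1/2)*(1/1407)*1530 + 1722636) = (4*(-810)**2 - 49588)*(255/469 + 1722636) = (4*656100 - 49588)*(807916539/469) = (2624400 - 49588)*(807916539/469) = 2574812*(807916539/469) = 2080233199615668/469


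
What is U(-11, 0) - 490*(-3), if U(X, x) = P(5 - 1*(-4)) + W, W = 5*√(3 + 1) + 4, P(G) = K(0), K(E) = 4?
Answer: 1488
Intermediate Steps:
P(G) = 4
W = 14 (W = 5*√4 + 4 = 5*2 + 4 = 10 + 4 = 14)
U(X, x) = 18 (U(X, x) = 4 + 14 = 18)
U(-11, 0) - 490*(-3) = 18 - 490*(-3) = 18 + 1470 = 1488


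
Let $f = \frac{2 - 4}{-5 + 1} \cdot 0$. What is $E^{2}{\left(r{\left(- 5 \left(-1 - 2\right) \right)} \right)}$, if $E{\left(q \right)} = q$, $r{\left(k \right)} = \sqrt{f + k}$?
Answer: $15$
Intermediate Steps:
$f = 0$ ($f = - \frac{2}{-4} \cdot 0 = \left(-2\right) \left(- \frac{1}{4}\right) 0 = \frac{1}{2} \cdot 0 = 0$)
$r{\left(k \right)} = \sqrt{k}$ ($r{\left(k \right)} = \sqrt{0 + k} = \sqrt{k}$)
$E^{2}{\left(r{\left(- 5 \left(-1 - 2\right) \right)} \right)} = \left(\sqrt{- 5 \left(-1 - 2\right)}\right)^{2} = \left(\sqrt{\left(-5\right) \left(-3\right)}\right)^{2} = \left(\sqrt{15}\right)^{2} = 15$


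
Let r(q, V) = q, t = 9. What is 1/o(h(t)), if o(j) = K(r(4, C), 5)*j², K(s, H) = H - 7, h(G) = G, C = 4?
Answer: -1/162 ≈ -0.0061728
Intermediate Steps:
K(s, H) = -7 + H
o(j) = -2*j² (o(j) = (-7 + 5)*j² = -2*j²)
1/o(h(t)) = 1/(-2*9²) = 1/(-2*81) = 1/(-162) = -1/162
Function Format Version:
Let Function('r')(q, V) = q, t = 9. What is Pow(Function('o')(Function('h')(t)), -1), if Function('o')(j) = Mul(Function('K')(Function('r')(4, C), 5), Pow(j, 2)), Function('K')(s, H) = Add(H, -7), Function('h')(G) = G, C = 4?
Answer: Rational(-1, 162) ≈ -0.0061728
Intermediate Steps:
Function('K')(s, H) = Add(-7, H)
Function('o')(j) = Mul(-2, Pow(j, 2)) (Function('o')(j) = Mul(Add(-7, 5), Pow(j, 2)) = Mul(-2, Pow(j, 2)))
Pow(Function('o')(Function('h')(t)), -1) = Pow(Mul(-2, Pow(9, 2)), -1) = Pow(Mul(-2, 81), -1) = Pow(-162, -1) = Rational(-1, 162)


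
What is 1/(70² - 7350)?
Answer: -1/2450 ≈ -0.00040816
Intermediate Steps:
1/(70² - 7350) = 1/(4900 - 7350) = 1/(-2450) = -1/2450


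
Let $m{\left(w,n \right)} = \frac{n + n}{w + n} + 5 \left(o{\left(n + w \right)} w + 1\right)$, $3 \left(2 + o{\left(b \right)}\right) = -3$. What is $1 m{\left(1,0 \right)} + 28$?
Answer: $18$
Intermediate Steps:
$o{\left(b \right)} = -3$ ($o{\left(b \right)} = -2 + \frac{1}{3} \left(-3\right) = -2 - 1 = -3$)
$m{\left(w,n \right)} = 5 - 15 w + \frac{2 n}{n + w}$ ($m{\left(w,n \right)} = \frac{n + n}{w + n} + 5 \left(- 3 w + 1\right) = \frac{2 n}{n + w} + 5 \left(1 - 3 w\right) = \frac{2 n}{n + w} - \left(-5 + 15 w\right) = 5 - 15 w + \frac{2 n}{n + w}$)
$1 m{\left(1,0 \right)} + 28 = 1 \frac{- 15 \cdot 1^{2} + 5 \cdot 1 + 7 \cdot 0 - 0 \cdot 1}{0 + 1} + 28 = 1 \frac{\left(-15\right) 1 + 5 + 0 + 0}{1} + 28 = 1 \cdot 1 \left(-15 + 5 + 0 + 0\right) + 28 = 1 \cdot 1 \left(-10\right) + 28 = 1 \left(-10\right) + 28 = -10 + 28 = 18$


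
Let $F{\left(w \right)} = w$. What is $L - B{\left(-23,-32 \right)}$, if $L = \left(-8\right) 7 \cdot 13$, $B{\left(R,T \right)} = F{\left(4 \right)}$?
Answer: $-732$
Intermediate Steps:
$B{\left(R,T \right)} = 4$
$L = -728$ ($L = \left(-56\right) 13 = -728$)
$L - B{\left(-23,-32 \right)} = -728 - 4 = -732$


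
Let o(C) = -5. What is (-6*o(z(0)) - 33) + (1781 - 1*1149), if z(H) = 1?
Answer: 629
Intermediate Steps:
(-6*o(z(0)) - 33) + (1781 - 1*1149) = (-6*(-5) - 33) + (1781 - 1*1149) = (30 - 33) + (1781 - 1149) = -3 + 632 = 629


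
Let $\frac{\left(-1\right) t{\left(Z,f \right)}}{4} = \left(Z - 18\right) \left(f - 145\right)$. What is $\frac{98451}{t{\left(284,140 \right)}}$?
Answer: $\frac{98451}{5320} \approx 18.506$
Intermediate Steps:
$t{\left(Z,f \right)} = - 4 \left(-145 + f\right) \left(-18 + Z\right)$ ($t{\left(Z,f \right)} = - 4 \left(Z - 18\right) \left(f - 145\right) = - 4 \left(-18 + Z\right) \left(-145 + f\right) = - 4 \left(-145 + f\right) \left(-18 + Z\right)$)
$\frac{98451}{t{\left(284,140 \right)}} = \frac{98451}{-10440 + 72 \cdot 140 + 580 \cdot 284 - 1136 \cdot 140} = \frac{98451}{-10440 + 10080 + 164720 - 159040} = \frac{98451}{5320}$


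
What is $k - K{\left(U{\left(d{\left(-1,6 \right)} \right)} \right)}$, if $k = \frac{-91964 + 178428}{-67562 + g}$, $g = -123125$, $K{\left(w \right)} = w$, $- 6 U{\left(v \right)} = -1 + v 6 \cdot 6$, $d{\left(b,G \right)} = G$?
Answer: $\frac{5782703}{163446} \approx 35.38$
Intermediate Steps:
$U{\left(v \right)} = \frac{1}{6} - 6 v$ ($U{\left(v \right)} = - \frac{-1 + v 6 \cdot 6}{6} = - \frac{-1 + 6 v 6}{6} = - \frac{-1 + 36 v}{6} = \frac{1}{6} - 6 v$)
$k = - \frac{12352}{27241}$ ($k = \frac{-91964 + 178428}{-67562 - 123125} = \frac{86464}{-190687} = 86464 \left(- \frac{1}{190687}\right) = - \frac{12352}{27241} \approx -0.45343$)
$k - K{\left(U{\left(d{\left(-1,6 \right)} \right)} \right)} = - \frac{12352}{27241} - \left(\frac{1}{6} - 36\right) = - \frac{12352}{27241} - - \frac{215}{6} = - \frac{12352}{27241} + \frac{215}{6} = \frac{5782703}{163446}$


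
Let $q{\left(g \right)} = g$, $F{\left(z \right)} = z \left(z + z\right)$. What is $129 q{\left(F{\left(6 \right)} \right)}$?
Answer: $9288$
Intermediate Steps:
$F{\left(z \right)} = 2 z^{2}$ ($F{\left(z \right)} = z 2 z = 2 z^{2}$)
$129 q{\left(F{\left(6 \right)} \right)} = 129 \cdot 2 \cdot 6^{2} = 129 \cdot 2 \cdot 36 = 129 \cdot 72 = 9288$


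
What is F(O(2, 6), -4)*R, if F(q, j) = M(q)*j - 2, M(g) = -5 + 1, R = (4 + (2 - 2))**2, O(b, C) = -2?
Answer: 224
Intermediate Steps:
R = 16 (R = (4 + 0)**2 = 4**2 = 16)
M(g) = -4
F(q, j) = -2 - 4*j (F(q, j) = -4*j - 2 = -2 - 4*j)
F(O(2, 6), -4)*R = (-2 - 4*(-4))*16 = (-2 + 16)*16 = 14*16 = 224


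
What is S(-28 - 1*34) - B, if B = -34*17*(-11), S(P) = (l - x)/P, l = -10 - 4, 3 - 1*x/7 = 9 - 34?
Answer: -196993/31 ≈ -6354.6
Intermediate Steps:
x = 196 (x = 21 - 7*(9 - 34) = 21 - 7*(-25) = 21 + 175 = 196)
l = -14
S(P) = -210/P (S(P) = (-14 - 1*196)/P = (-14 - 196)/P = -210/P)
B = 6358 (B = -578*(-11) = 6358)
S(-28 - 1*34) - B = -210/(-28 - 1*34) - 1*6358 = -210/(-28 - 34) - 6358 = -210/(-62) - 6358 = -210*(-1/62) - 6358 = 105/31 - 6358 = -196993/31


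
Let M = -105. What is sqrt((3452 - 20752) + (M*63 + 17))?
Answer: I*sqrt(23898) ≈ 154.59*I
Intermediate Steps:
sqrt((3452 - 20752) + (M*63 + 17)) = sqrt((3452 - 20752) + (-105*63 + 17)) = sqrt(-17300 + (-6615 + 17)) = sqrt(-17300 - 6598) = sqrt(-23898) = I*sqrt(23898)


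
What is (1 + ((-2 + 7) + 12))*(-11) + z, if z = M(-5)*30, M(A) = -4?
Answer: -318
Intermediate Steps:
z = -120 (z = -4*30 = -120)
(1 + ((-2 + 7) + 12))*(-11) + z = (1 + ((-2 + 7) + 12))*(-11) - 120 = (1 + (5 + 12))*(-11) - 120 = (1 + 17)*(-11) - 120 = 18*(-11) - 120 = -198 - 120 = -318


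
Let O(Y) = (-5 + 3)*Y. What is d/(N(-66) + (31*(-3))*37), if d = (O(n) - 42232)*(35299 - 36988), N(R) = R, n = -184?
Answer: -23569432/1169 ≈ -20162.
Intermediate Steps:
O(Y) = -2*Y
d = 70708296 (d = (-2*(-184) - 42232)*(35299 - 36988) = (368 - 42232)*(-1689) = -41864*(-1689) = 70708296)
d/(N(-66) + (31*(-3))*37) = 70708296/(-66 + (31*(-3))*37) = 70708296/(-66 - 93*37) = 70708296/(-66 - 3441) = 70708296/(-3507) = 70708296*(-1/3507) = -23569432/1169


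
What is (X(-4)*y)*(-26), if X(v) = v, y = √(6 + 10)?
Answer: 416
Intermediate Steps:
y = 4 (y = √16 = 4)
(X(-4)*y)*(-26) = -4*4*(-26) = -16*(-26) = 416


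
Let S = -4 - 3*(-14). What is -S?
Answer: -38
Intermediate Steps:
S = 38 (S = -4 + 42 = 38)
-S = -1*38 = -38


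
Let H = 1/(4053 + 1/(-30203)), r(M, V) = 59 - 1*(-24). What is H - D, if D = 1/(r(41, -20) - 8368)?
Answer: 372644613/1014189700030 ≈ 0.00036743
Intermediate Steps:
r(M, V) = 83 (r(M, V) = 59 + 24 = 83)
D = -1/8285 (D = 1/(83 - 8368) = 1/(-8285) = -1/8285 ≈ -0.00012070)
H = 30203/122412758 (H = 1/(4053 - 1/30203) = 1/(122412758/30203) = 30203/122412758 ≈ 0.00024673)
H - D = 30203/122412758 - 1*(-1/8285) = 30203/122412758 + 1/8285 = 372644613/1014189700030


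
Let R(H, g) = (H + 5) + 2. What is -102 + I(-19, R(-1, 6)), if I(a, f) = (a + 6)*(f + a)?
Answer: 67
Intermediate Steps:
R(H, g) = 7 + H (R(H, g) = (5 + H) + 2 = 7 + H)
I(a, f) = (6 + a)*(a + f)
-102 + I(-19, R(-1, 6)) = -102 + ((-19)**2 + 6*(-19) + 6*(7 - 1) - 19*(7 - 1)) = -102 + (361 - 114 + 6*6 - 19*6) = -102 + (361 - 114 + 36 - 114) = -102 + 169 = 67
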